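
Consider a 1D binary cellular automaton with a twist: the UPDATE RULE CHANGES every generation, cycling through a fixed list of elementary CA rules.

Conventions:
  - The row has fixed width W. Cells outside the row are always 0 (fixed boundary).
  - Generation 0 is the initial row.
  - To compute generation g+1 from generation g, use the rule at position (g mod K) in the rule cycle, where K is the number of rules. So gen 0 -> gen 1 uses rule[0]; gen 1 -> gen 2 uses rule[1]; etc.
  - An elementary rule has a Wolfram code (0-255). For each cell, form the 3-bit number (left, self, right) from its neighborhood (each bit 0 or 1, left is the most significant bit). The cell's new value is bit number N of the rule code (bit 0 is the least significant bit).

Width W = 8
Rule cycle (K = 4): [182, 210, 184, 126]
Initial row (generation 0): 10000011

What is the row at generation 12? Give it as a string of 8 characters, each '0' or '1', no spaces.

Answer: 01111111

Derivation:
Gen 0: 10000011
Gen 1 (rule 182): 11000100
Gen 2 (rule 210): 01101010
Gen 3 (rule 184): 01010101
Gen 4 (rule 126): 11111111
Gen 5 (rule 182): 01111110
Gen 6 (rule 210): 10111111
Gen 7 (rule 184): 01111110
Gen 8 (rule 126): 11000011
Gen 9 (rule 182): 00100100
Gen 10 (rule 210): 01011010
Gen 11 (rule 184): 00110101
Gen 12 (rule 126): 01111111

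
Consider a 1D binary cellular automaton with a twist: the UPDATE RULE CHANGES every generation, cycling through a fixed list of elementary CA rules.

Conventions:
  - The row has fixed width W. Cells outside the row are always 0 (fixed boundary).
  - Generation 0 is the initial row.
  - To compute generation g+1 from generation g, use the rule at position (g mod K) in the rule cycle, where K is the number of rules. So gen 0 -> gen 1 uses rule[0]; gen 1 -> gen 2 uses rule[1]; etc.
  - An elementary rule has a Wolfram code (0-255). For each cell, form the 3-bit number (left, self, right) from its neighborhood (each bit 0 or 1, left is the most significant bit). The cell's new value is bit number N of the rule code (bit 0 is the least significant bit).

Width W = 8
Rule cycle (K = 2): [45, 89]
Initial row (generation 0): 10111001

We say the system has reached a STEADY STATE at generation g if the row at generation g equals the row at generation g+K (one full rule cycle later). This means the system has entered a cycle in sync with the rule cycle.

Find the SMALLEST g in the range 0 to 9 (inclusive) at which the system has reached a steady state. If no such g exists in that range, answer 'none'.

Gen 0: 10111001
Gen 1 (rule 45): 11100001
Gen 2 (rule 89): 10111100
Gen 3 (rule 45): 11100001
Gen 4 (rule 89): 10111100
Gen 5 (rule 45): 11100001
Gen 6 (rule 89): 10111100
Gen 7 (rule 45): 11100001
Gen 8 (rule 89): 10111100
Gen 9 (rule 45): 11100001
Gen 10 (rule 89): 10111100
Gen 11 (rule 45): 11100001

Answer: 1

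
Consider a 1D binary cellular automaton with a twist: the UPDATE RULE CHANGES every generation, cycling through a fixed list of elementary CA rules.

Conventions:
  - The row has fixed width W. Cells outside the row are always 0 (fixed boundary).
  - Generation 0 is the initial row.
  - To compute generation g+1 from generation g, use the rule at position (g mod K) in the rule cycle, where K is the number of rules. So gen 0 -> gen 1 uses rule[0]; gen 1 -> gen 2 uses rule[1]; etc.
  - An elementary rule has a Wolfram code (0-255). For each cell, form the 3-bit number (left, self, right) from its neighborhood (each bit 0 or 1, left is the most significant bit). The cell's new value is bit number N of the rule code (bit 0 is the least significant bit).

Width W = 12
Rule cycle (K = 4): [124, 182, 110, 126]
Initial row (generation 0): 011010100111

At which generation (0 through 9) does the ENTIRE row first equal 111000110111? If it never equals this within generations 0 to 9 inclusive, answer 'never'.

Answer: 8

Derivation:
Gen 0: 011010100111
Gen 1 (rule 124): 011111110101
Gen 2 (rule 182): 101111101111
Gen 3 (rule 110): 111000111001
Gen 4 (rule 126): 101101101111
Gen 5 (rule 124): 111111111001
Gen 6 (rule 182): 011111110111
Gen 7 (rule 110): 110000011101
Gen 8 (rule 126): 111000110111
Gen 9 (rule 124): 101100111101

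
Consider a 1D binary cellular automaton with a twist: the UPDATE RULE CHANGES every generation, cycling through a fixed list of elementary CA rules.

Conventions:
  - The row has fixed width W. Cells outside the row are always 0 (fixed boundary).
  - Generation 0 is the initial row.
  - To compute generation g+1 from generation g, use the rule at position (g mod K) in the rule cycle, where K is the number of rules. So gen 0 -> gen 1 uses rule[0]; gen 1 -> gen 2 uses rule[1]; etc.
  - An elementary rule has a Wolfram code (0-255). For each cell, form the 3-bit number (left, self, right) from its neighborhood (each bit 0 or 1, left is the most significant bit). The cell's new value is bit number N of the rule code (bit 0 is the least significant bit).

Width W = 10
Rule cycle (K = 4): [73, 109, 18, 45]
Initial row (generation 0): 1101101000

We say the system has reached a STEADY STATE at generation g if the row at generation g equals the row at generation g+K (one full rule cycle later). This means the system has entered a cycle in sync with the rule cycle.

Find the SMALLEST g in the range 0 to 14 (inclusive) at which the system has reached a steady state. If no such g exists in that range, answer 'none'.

Answer: 3

Derivation:
Gen 0: 1101101000
Gen 1 (rule 73): 1101100011
Gen 2 (rule 109): 1111101011
Gen 3 (rule 18): 0000000000
Gen 4 (rule 45): 1111111111
Gen 5 (rule 73): 1000000001
Gen 6 (rule 109): 1011111101
Gen 7 (rule 18): 0000000000
Gen 8 (rule 45): 1111111111
Gen 9 (rule 73): 1000000001
Gen 10 (rule 109): 1011111101
Gen 11 (rule 18): 0000000000
Gen 12 (rule 45): 1111111111
Gen 13 (rule 73): 1000000001
Gen 14 (rule 109): 1011111101
Gen 15 (rule 18): 0000000000
Gen 16 (rule 45): 1111111111
Gen 17 (rule 73): 1000000001
Gen 18 (rule 109): 1011111101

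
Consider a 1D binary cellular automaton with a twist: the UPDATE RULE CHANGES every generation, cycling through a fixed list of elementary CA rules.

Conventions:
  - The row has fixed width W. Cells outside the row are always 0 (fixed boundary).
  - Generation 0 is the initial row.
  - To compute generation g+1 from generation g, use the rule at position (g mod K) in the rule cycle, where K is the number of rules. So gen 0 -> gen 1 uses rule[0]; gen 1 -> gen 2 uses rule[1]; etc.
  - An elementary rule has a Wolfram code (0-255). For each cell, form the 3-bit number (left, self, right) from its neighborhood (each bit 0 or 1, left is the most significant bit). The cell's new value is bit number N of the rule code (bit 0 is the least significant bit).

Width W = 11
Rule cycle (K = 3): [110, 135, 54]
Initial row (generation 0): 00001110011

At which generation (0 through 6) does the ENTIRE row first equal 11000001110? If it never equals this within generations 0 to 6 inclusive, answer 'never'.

Answer: never

Derivation:
Gen 0: 00001110011
Gen 1 (rule 110): 00011010111
Gen 2 (rule 135): 11100010010
Gen 3 (rule 54): 00010111111
Gen 4 (rule 110): 00111100001
Gen 5 (rule 135): 11011001111
Gen 6 (rule 54): 00100110000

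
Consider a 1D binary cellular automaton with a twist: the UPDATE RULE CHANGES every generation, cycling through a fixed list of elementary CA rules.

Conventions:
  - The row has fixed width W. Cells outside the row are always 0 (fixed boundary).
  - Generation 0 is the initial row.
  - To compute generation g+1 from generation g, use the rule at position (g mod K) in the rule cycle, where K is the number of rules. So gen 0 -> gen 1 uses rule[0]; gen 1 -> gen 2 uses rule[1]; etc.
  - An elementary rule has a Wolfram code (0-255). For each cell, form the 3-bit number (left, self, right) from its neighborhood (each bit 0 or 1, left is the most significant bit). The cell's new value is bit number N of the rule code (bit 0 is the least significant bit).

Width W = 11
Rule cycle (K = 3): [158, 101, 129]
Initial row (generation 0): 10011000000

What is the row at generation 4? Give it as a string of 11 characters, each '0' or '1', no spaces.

Gen 0: 10011000000
Gen 1 (rule 158): 11110100000
Gen 2 (rule 101): 00011101111
Gen 3 (rule 129): 11001000110
Gen 4 (rule 158): 10111101101

Answer: 10111101101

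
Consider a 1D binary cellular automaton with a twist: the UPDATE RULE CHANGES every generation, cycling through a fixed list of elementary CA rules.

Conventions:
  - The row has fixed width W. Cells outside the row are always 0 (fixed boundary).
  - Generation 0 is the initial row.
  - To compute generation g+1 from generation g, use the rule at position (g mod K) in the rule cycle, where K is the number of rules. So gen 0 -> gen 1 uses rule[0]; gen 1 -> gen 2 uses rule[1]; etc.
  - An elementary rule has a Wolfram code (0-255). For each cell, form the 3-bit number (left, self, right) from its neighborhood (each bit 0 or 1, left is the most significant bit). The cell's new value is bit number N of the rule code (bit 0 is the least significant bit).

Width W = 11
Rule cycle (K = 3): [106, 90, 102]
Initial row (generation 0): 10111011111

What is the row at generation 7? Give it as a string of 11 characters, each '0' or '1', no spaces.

Gen 0: 10111011111
Gen 1 (rule 106): 01101110001
Gen 2 (rule 90): 11101011010
Gen 3 (rule 102): 00111101110
Gen 4 (rule 106): 01100111010
Gen 5 (rule 90): 11111101001
Gen 6 (rule 102): 00000111011
Gen 7 (rule 106): 00001101111

Answer: 00001101111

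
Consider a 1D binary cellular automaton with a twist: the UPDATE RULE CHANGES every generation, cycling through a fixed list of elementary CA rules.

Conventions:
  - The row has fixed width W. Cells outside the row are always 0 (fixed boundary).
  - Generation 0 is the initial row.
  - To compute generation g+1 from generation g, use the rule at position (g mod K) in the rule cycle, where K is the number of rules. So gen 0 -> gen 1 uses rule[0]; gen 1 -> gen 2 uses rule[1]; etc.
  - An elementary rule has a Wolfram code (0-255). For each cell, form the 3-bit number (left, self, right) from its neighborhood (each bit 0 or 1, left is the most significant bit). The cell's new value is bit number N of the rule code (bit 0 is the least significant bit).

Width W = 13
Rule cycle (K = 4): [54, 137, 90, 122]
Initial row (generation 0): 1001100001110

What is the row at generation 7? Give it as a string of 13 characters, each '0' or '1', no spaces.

Answer: 0100001100011

Derivation:
Gen 0: 1001100001110
Gen 1 (rule 54): 1110010010001
Gen 2 (rule 137): 1100000000100
Gen 3 (rule 90): 1110000001010
Gen 4 (rule 122): 1011000010101
Gen 5 (rule 54): 1100100111111
Gen 6 (rule 137): 1000000111110
Gen 7 (rule 90): 0100001100011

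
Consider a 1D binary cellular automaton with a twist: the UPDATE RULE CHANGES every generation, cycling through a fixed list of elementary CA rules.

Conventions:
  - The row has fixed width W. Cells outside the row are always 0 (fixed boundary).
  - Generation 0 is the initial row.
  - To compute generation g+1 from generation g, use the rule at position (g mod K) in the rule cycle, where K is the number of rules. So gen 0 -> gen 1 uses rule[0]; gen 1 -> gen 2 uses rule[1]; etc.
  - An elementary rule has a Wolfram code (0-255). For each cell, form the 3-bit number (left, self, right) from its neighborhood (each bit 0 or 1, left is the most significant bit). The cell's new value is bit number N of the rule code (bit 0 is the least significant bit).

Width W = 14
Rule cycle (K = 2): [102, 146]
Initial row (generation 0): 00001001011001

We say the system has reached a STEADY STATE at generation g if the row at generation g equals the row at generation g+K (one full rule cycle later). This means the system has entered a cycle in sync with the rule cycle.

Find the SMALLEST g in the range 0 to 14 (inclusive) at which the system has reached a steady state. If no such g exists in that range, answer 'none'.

Gen 0: 00001001011001
Gen 1 (rule 102): 00011011101011
Gen 2 (rule 146): 00100001000000
Gen 3 (rule 102): 01100011000000
Gen 4 (rule 146): 10010100100000
Gen 5 (rule 102): 10111101100000
Gen 6 (rule 146): 00011000010000
Gen 7 (rule 102): 00101000110000
Gen 8 (rule 146): 01000101001000
Gen 9 (rule 102): 11001111011000
Gen 10 (rule 146): 00110110000100
Gen 11 (rule 102): 01011010001100
Gen 12 (rule 146): 10000001010010
Gen 13 (rule 102): 10000011110110
Gen 14 (rule 146): 01000101100001
Gen 15 (rule 102): 11001110100011
Gen 16 (rule 146): 00110100010100

Answer: none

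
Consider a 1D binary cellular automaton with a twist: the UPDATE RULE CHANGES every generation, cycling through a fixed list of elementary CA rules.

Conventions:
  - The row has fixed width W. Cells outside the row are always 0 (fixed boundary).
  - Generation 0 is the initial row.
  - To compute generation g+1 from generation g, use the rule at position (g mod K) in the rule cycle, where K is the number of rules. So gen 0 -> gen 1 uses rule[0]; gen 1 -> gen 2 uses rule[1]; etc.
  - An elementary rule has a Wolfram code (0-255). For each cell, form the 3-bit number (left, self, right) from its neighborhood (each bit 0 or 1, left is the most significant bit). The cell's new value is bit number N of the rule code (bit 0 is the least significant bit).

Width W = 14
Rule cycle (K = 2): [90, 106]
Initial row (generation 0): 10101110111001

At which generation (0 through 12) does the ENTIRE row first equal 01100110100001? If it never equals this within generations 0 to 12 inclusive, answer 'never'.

Gen 0: 10101110111001
Gen 1 (rule 90): 00001010101110
Gen 2 (rule 106): 00010101011010
Gen 3 (rule 90): 00100000011001
Gen 4 (rule 106): 01000000111010
Gen 5 (rule 90): 10100001101001
Gen 6 (rule 106): 01000011110010
Gen 7 (rule 90): 10100110011101
Gen 8 (rule 106): 01001110110110
Gen 9 (rule 90): 10111010110111
Gen 10 (rule 106): 01101101111101
Gen 11 (rule 90): 11101101000100
Gen 12 (rule 106): 10111110001000

Answer: never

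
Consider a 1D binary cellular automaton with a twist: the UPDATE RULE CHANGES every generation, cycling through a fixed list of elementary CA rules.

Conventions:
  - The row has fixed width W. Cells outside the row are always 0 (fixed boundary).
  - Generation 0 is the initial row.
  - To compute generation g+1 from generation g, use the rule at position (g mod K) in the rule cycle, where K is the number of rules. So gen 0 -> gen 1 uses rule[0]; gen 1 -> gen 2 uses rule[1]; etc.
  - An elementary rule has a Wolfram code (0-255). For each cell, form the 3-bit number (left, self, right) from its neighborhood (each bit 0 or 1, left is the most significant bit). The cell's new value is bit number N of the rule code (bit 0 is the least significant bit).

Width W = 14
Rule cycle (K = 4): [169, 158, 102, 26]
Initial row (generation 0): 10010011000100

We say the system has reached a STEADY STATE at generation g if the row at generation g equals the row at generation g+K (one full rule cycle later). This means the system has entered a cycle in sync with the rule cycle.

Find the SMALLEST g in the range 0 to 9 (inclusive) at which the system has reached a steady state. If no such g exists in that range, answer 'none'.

Gen 0: 10010011000100
Gen 1 (rule 169): 00000010010001
Gen 2 (rule 158): 00000111111011
Gen 3 (rule 102): 00001000001101
Gen 4 (rule 26): 00010100011000
Gen 5 (rule 169): 11001001010011
Gen 6 (rule 158): 10111111011110
Gen 7 (rule 102): 11000001100010
Gen 8 (rule 26): 10100011010101
Gen 9 (rule 169): 01001010101010
Gen 10 (rule 158): 11111010101011
Gen 11 (rule 102): 00001111111101
Gen 12 (rule 26): 00011000000000
Gen 13 (rule 169): 11010011111111

Answer: none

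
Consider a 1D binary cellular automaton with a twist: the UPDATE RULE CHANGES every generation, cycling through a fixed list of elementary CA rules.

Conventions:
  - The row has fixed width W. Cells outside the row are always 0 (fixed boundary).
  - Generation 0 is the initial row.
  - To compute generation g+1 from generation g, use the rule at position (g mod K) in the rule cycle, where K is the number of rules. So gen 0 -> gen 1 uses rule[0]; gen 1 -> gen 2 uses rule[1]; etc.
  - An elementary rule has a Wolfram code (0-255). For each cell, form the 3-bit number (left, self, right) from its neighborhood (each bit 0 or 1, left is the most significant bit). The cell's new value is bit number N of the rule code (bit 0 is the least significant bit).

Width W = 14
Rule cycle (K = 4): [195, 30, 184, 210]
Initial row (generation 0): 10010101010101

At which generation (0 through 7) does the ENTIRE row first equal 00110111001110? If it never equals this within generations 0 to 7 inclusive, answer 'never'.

Gen 0: 10010101010101
Gen 1 (rule 195): 00100000000000
Gen 2 (rule 30): 01110000000000
Gen 3 (rule 184): 01101000000000
Gen 4 (rule 210): 10100100000000
Gen 5 (rule 195): 00001001111111
Gen 6 (rule 30): 00011111000000
Gen 7 (rule 184): 00011110100000

Answer: never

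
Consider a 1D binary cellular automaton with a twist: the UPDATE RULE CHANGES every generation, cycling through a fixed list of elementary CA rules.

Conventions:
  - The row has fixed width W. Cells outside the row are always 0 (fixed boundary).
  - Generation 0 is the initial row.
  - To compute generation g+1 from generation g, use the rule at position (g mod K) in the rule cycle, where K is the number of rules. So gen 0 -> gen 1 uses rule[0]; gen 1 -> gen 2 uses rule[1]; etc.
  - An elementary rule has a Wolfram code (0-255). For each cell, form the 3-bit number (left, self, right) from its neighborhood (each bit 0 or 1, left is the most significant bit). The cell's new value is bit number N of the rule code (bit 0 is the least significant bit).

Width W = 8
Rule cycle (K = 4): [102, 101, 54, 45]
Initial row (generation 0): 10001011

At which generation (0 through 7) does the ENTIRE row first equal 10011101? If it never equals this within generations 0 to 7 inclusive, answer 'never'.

Gen 0: 10001011
Gen 1 (rule 102): 10011101
Gen 2 (rule 101): 10000111
Gen 3 (rule 54): 11001000
Gen 4 (rule 45): 10001011
Gen 5 (rule 102): 10011101
Gen 6 (rule 101): 10000111
Gen 7 (rule 54): 11001000

Answer: 1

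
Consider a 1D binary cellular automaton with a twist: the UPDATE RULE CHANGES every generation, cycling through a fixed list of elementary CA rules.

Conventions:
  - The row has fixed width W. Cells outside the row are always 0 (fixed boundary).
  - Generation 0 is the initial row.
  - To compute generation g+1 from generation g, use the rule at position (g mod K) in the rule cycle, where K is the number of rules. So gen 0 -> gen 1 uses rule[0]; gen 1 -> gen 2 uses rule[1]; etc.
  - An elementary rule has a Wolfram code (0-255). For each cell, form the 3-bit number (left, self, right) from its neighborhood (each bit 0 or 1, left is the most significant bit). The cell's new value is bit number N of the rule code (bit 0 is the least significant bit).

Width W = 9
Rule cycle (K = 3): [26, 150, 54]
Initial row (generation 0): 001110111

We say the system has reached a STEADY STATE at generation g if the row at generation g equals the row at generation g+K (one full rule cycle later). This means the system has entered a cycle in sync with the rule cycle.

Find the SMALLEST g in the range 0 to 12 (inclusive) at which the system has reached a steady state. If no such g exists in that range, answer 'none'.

Gen 0: 001110111
Gen 1 (rule 26): 011000100
Gen 2 (rule 150): 100101110
Gen 3 (rule 54): 111110001
Gen 4 (rule 26): 100001010
Gen 5 (rule 150): 110011011
Gen 6 (rule 54): 001100100
Gen 7 (rule 26): 011011010
Gen 8 (rule 150): 100000011
Gen 9 (rule 54): 110000100
Gen 10 (rule 26): 101001010
Gen 11 (rule 150): 101111011
Gen 12 (rule 54): 110000100
Gen 13 (rule 26): 101001010
Gen 14 (rule 150): 101111011
Gen 15 (rule 54): 110000100

Answer: 9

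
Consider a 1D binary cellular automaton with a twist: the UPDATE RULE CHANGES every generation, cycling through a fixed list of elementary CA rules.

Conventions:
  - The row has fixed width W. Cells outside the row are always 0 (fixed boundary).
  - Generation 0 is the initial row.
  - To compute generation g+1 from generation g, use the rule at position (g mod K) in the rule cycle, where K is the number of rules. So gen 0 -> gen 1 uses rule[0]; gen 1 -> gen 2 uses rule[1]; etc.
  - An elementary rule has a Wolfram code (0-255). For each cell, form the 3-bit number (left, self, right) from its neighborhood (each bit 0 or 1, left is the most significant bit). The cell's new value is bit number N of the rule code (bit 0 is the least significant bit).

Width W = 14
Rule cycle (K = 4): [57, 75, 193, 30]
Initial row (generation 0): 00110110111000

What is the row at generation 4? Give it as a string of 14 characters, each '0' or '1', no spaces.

Gen 0: 00110110111000
Gen 1 (rule 57): 10101101100111
Gen 2 (rule 75): 00001101101101
Gen 3 (rule 193): 11100100100100
Gen 4 (rule 30): 10011111111110

Answer: 10011111111110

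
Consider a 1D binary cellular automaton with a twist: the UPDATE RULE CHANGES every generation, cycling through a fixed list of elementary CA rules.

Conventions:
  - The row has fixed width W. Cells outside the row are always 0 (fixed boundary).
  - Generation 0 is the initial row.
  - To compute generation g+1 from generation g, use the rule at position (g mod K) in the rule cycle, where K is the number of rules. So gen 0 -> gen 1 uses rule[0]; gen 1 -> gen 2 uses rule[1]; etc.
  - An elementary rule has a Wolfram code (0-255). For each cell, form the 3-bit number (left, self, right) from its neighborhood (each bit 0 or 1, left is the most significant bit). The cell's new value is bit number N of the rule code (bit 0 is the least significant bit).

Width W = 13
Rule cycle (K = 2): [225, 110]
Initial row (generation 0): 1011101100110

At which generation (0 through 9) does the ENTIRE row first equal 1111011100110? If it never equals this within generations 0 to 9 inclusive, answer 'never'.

Answer: 2

Derivation:
Gen 0: 1011101100110
Gen 1 (rule 225): 0101110100010
Gen 2 (rule 110): 1111011100110
Gen 3 (rule 225): 0111101100010
Gen 4 (rule 110): 1100111100110
Gen 5 (rule 225): 0100011100010
Gen 6 (rule 110): 1100110100110
Gen 7 (rule 225): 0100011000010
Gen 8 (rule 110): 1100111000110
Gen 9 (rule 225): 0100011010010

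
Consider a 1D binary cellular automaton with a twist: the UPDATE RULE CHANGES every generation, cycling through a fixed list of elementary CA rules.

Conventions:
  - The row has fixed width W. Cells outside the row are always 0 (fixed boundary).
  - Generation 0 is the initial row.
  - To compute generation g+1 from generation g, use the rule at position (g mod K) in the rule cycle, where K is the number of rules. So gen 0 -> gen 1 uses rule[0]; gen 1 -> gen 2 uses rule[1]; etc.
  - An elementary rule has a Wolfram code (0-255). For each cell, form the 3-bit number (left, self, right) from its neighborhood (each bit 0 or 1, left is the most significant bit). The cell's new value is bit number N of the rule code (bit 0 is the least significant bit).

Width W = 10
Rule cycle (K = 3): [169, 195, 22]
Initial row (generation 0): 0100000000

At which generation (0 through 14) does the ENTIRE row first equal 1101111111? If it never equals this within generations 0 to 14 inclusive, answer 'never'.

Gen 0: 0100000000
Gen 1 (rule 169): 0001111111
Gen 2 (rule 195): 1110111111
Gen 3 (rule 22): 0000000000
Gen 4 (rule 169): 1111111111
Gen 5 (rule 195): 0111111111
Gen 6 (rule 22): 1000000000
Gen 7 (rule 169): 0011111111
Gen 8 (rule 195): 1101111111
Gen 9 (rule 22): 0000000000
Gen 10 (rule 169): 1111111111
Gen 11 (rule 195): 0111111111
Gen 12 (rule 22): 1000000000
Gen 13 (rule 169): 0011111111
Gen 14 (rule 195): 1101111111

Answer: 8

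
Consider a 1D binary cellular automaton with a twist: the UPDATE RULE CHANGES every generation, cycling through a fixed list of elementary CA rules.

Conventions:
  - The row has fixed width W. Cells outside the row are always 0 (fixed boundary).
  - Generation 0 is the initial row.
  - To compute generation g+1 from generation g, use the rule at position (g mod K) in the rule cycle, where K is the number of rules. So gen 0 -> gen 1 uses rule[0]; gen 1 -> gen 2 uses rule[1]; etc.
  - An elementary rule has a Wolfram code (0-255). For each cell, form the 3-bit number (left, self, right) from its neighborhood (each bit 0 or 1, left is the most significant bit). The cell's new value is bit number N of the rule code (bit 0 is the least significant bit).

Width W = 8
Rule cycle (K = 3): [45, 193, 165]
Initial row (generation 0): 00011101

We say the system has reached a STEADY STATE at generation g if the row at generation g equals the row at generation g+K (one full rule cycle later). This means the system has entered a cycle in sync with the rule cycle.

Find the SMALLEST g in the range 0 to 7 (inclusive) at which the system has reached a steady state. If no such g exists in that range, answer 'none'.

Gen 0: 00011101
Gen 1 (rule 45): 11010011
Gen 2 (rule 193): 01000001
Gen 3 (rule 165): 01011101
Gen 4 (rule 45): 01110011
Gen 5 (rule 193): 00110001
Gen 6 (rule 165): 10000101
Gen 7 (rule 45): 10110111
Gen 8 (rule 193): 00010011
Gen 9 (rule 165): 11010000
Gen 10 (rule 45): 10110111

Answer: 7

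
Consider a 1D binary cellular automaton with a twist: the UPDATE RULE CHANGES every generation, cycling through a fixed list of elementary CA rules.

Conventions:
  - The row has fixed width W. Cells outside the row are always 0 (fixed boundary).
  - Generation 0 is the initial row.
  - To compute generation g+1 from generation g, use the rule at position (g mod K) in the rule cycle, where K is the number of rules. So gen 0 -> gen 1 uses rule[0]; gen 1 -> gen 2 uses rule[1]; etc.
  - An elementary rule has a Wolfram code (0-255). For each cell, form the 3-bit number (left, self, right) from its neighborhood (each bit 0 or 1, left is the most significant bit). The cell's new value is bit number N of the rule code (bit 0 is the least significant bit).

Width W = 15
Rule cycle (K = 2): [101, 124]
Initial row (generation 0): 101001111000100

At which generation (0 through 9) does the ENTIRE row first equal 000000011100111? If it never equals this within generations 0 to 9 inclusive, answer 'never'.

Gen 0: 101001111000100
Gen 1 (rule 101): 111000001010101
Gen 2 (rule 124): 101100001111111
Gen 3 (rule 101): 110101100000001
Gen 4 (rule 124): 111111110000001
Gen 5 (rule 101): 000000010111101
Gen 6 (rule 124): 000000011100111
Gen 7 (rule 101): 111111000100001
Gen 8 (rule 124): 100001100110001
Gen 9 (rule 101): 101100100010101

Answer: 6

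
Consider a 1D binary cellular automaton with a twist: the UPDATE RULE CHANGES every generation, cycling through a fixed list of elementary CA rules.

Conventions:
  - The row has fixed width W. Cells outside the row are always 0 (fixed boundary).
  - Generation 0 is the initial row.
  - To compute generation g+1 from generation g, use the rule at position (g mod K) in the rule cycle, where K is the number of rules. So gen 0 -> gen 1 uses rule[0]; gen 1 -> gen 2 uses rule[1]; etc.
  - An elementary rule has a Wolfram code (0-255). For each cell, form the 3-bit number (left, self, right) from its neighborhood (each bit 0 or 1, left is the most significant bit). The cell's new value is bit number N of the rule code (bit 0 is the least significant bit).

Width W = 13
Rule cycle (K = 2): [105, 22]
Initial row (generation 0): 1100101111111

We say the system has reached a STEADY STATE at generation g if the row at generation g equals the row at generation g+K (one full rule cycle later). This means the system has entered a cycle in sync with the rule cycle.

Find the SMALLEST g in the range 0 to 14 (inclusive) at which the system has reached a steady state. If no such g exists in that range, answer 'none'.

Gen 0: 1100101111111
Gen 1 (rule 105): 1100011000001
Gen 2 (rule 22): 0010100100011
Gen 3 (rule 105): 1001000001011
Gen 4 (rule 22): 1111100011000
Gen 5 (rule 105): 1000101011011
Gen 6 (rule 22): 1101101000000
Gen 7 (rule 105): 1111110011111
Gen 8 (rule 22): 0000001100000
Gen 9 (rule 105): 1111101101111
Gen 10 (rule 22): 0000000000000
Gen 11 (rule 105): 1111111111111
Gen 12 (rule 22): 0000000000000
Gen 13 (rule 105): 1111111111111
Gen 14 (rule 22): 0000000000000
Gen 15 (rule 105): 1111111111111
Gen 16 (rule 22): 0000000000000

Answer: 10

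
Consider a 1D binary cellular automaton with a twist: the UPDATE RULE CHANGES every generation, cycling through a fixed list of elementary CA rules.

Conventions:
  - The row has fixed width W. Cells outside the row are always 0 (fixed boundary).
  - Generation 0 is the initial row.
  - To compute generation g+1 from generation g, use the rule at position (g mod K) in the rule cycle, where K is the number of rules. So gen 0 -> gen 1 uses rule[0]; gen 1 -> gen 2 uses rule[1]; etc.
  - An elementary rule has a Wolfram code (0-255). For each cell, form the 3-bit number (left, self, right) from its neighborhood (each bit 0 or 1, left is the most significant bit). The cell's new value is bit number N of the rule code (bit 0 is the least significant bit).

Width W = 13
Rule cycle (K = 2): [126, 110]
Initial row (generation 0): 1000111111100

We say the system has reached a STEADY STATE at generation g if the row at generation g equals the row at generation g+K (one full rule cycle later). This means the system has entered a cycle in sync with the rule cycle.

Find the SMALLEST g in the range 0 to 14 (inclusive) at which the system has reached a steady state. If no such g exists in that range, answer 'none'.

Answer: 7

Derivation:
Gen 0: 1000111111100
Gen 1 (rule 126): 1101100000110
Gen 2 (rule 110): 1111100001110
Gen 3 (rule 126): 1000110011011
Gen 4 (rule 110): 1001110111111
Gen 5 (rule 126): 1111011100001
Gen 6 (rule 110): 1001110100011
Gen 7 (rule 126): 1111011110111
Gen 8 (rule 110): 1001110011101
Gen 9 (rule 126): 1111011110111
Gen 10 (rule 110): 1001110011101
Gen 11 (rule 126): 1111011110111
Gen 12 (rule 110): 1001110011101
Gen 13 (rule 126): 1111011110111
Gen 14 (rule 110): 1001110011101
Gen 15 (rule 126): 1111011110111
Gen 16 (rule 110): 1001110011101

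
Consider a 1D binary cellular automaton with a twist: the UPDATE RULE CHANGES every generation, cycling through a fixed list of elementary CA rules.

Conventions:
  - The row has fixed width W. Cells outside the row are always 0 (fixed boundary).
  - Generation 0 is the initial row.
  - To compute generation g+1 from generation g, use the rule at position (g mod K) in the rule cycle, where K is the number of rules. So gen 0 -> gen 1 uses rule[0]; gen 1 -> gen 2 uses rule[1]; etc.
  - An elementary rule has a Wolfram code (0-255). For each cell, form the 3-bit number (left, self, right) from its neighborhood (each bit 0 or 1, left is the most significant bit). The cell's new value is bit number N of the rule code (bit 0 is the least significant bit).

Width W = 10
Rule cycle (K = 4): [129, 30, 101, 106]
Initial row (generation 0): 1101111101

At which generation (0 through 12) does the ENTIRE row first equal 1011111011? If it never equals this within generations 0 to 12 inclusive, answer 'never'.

Answer: never

Derivation:
Gen 0: 1101111101
Gen 1 (rule 129): 0000111000
Gen 2 (rule 30): 0001100100
Gen 3 (rule 101): 1100100101
Gen 4 (rule 106): 1101001010
Gen 5 (rule 129): 0000000000
Gen 6 (rule 30): 0000000000
Gen 7 (rule 101): 1111111111
Gen 8 (rule 106): 1000000001
Gen 9 (rule 129): 0011111100
Gen 10 (rule 30): 0110000010
Gen 11 (rule 101): 0010111010
Gen 12 (rule 106): 0101101100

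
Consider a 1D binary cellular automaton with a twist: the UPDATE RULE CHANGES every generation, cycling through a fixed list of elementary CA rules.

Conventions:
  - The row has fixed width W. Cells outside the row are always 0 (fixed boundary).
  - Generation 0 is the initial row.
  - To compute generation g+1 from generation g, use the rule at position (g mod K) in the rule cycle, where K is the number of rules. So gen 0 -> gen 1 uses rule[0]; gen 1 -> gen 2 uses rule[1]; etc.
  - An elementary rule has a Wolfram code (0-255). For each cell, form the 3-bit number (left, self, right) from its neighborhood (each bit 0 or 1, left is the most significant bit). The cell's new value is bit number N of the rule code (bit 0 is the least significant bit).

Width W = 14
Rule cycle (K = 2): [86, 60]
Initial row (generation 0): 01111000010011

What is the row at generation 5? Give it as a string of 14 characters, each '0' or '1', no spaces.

Gen 0: 01111000010011
Gen 1 (rule 86): 10001100111101
Gen 2 (rule 60): 11001010100011
Gen 3 (rule 86): 01111010110101
Gen 4 (rule 60): 01000111101111
Gen 5 (rule 86): 11101000100001

Answer: 11101000100001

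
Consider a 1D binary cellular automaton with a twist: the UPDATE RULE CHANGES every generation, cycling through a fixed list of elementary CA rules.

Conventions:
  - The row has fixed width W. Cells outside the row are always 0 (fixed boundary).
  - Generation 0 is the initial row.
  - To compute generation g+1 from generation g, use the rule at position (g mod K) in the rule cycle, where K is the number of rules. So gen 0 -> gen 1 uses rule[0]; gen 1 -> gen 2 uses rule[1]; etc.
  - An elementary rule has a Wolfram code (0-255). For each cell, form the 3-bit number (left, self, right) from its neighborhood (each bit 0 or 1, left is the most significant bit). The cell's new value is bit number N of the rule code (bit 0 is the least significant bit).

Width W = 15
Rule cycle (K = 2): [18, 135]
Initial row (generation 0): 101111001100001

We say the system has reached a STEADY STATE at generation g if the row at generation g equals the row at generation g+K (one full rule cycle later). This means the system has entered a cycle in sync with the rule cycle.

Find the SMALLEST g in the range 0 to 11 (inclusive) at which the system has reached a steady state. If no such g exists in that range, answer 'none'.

Answer: 5

Derivation:
Gen 0: 101111001100001
Gen 1 (rule 18): 000000110010010
Gen 2 (rule 135): 111111000110110
Gen 3 (rule 18): 000000101000001
Gen 4 (rule 135): 111111101011111
Gen 5 (rule 18): 000000000000000
Gen 6 (rule 135): 111111111111111
Gen 7 (rule 18): 000000000000000
Gen 8 (rule 135): 111111111111111
Gen 9 (rule 18): 000000000000000
Gen 10 (rule 135): 111111111111111
Gen 11 (rule 18): 000000000000000
Gen 12 (rule 135): 111111111111111
Gen 13 (rule 18): 000000000000000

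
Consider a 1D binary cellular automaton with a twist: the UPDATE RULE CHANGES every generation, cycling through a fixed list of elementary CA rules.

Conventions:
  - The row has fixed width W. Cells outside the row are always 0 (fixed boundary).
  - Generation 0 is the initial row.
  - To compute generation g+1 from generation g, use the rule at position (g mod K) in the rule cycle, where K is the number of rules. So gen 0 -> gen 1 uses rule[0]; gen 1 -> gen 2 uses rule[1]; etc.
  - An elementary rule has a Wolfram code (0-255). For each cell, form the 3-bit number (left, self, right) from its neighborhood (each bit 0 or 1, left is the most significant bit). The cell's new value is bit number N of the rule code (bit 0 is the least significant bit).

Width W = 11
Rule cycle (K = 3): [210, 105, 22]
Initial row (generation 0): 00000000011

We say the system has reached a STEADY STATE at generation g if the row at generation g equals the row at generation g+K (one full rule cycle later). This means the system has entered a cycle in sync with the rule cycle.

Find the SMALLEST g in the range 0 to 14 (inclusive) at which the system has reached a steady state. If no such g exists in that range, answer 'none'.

Gen 0: 00000000011
Gen 1 (rule 210): 00000000101
Gen 2 (rule 105): 11111110010
Gen 3 (rule 22): 00000001111
Gen 4 (rule 210): 00000010111
Gen 5 (rule 105): 11111001101
Gen 6 (rule 22): 00000110001
Gen 7 (rule 210): 00001011010
Gen 8 (rule 105): 11100111100
Gen 9 (rule 22): 00011000010
Gen 10 (rule 210): 00101100101
Gen 11 (rule 105): 10011100010
Gen 12 (rule 22): 11100010111
Gen 13 (rule 210): 01110100011
Gen 14 (rule 105): 01011001011
Gen 15 (rule 22): 11000111000
Gen 16 (rule 210): 01101011100
Gen 17 (rule 105): 01110110101

Answer: none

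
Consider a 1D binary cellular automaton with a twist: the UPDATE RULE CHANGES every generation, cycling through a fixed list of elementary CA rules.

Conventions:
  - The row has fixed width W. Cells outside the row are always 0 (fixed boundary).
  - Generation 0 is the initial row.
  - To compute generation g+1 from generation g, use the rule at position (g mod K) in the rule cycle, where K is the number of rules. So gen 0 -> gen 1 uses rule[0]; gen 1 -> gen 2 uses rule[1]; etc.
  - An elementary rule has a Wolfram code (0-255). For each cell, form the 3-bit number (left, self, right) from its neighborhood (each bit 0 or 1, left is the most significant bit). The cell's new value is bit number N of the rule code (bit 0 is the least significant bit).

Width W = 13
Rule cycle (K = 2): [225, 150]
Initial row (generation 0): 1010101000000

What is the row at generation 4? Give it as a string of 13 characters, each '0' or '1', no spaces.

Answer: 1000100100001

Derivation:
Gen 0: 1010101000000
Gen 1 (rule 225): 0101010011111
Gen 2 (rule 150): 1101011101110
Gen 3 (rule 225): 0110101110110
Gen 4 (rule 150): 1000100100001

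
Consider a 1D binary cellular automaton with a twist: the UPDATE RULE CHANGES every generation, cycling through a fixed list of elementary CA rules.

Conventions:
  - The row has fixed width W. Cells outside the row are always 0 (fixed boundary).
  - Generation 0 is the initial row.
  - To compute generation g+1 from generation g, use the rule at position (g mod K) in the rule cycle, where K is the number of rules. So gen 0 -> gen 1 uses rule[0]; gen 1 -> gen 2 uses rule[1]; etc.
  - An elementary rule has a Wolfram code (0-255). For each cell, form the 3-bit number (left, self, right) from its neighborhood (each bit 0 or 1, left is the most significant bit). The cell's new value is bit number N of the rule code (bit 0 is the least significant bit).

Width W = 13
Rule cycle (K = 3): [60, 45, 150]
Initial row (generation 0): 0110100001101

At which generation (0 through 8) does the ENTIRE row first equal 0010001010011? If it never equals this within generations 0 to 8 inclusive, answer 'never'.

Gen 0: 0110100001101
Gen 1 (rule 60): 0101110001011
Gen 2 (rule 45): 0111000101110
Gen 3 (rule 150): 1010101100101
Gen 4 (rule 60): 1111111010111
Gen 5 (rule 45): 1000000111100
Gen 6 (rule 150): 1100001011010
Gen 7 (rule 60): 1010001110111
Gen 8 (rule 45): 1110101001100

Answer: never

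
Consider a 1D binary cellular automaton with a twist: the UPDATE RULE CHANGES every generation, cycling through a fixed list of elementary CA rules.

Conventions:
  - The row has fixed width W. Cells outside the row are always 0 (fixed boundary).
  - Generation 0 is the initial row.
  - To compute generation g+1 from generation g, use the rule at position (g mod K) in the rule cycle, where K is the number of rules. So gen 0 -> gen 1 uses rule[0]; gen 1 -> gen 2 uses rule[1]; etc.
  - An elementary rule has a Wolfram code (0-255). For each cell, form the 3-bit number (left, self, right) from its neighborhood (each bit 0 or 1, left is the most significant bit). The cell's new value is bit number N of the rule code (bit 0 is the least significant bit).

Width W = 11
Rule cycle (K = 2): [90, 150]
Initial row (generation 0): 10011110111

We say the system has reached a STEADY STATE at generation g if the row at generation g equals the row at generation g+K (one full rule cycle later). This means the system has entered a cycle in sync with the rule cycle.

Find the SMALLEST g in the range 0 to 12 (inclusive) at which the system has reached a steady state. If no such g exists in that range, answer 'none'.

Gen 0: 10011110111
Gen 1 (rule 90): 01110010101
Gen 2 (rule 150): 10101110101
Gen 3 (rule 90): 00001010000
Gen 4 (rule 150): 00011011000
Gen 5 (rule 90): 00111011100
Gen 6 (rule 150): 01010001010
Gen 7 (rule 90): 10001010001
Gen 8 (rule 150): 11011011011
Gen 9 (rule 90): 11011011011
Gen 10 (rule 150): 00000000000
Gen 11 (rule 90): 00000000000
Gen 12 (rule 150): 00000000000
Gen 13 (rule 90): 00000000000
Gen 14 (rule 150): 00000000000

Answer: 10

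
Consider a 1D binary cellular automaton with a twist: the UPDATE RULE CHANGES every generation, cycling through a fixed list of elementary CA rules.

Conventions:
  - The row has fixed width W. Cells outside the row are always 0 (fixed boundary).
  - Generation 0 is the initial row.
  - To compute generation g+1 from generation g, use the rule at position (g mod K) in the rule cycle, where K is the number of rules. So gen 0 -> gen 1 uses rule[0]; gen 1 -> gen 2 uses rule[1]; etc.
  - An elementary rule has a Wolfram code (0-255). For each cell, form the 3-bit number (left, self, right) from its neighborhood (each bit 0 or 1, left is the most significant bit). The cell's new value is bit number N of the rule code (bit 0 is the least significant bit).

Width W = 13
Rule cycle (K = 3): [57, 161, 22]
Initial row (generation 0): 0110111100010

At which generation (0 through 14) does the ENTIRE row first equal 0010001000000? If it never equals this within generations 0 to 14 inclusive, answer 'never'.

Answer: 2

Derivation:
Gen 0: 0110111100010
Gen 1 (rule 57): 0101100011001
Gen 2 (rule 161): 0010001000000
Gen 3 (rule 22): 0111011100000
Gen 4 (rule 57): 0100110011111
Gen 5 (rule 161): 0000000001110
Gen 6 (rule 22): 0000000010001
Gen 7 (rule 57): 1111111001100
Gen 8 (rule 161): 0111110000001
Gen 9 (rule 22): 1000001000011
Gen 10 (rule 57): 0111100111010
Gen 11 (rule 161): 0011000010100
Gen 12 (rule 22): 0100100110110
Gen 13 (rule 57): 0010010101101
Gen 14 (rule 161): 1000001010010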